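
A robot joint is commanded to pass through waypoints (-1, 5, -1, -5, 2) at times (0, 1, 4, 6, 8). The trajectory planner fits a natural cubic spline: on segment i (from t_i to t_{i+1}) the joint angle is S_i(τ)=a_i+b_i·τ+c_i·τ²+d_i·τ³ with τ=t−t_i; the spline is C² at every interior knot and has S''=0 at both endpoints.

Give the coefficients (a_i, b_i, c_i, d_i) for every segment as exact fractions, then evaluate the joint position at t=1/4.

Δ: Δ0=6, Δ1=-2, Δ2=-2, Δ3=7/2
row 1: diag=8, rhs=-48; c'=3/8, d'=-6
row 2: denom=10−3·3/8=71/8; d'=(0−3·-6)/(71/8)=144/71
row 3: denom=8−2·16/71=536/71; d'=(33−2·144/71)/(536/71)=2055/536
back: M3=2055/536
back: M2=144/71−16/71·2055/536=78/67
back: M1=-6−3/8·78/67=-1725/268
M: M0=0, M1=-1725/268, M2=78/67, M3=2055/536, M4=0
seg 0: a=-1, c=M0/2=0, d=(M1−M0)/(6·1)=-575/536, b=Δ0−h0·(2M0+M1)/6=3791/536
seg 1: a=5, c=M1/2=-1725/536, d=(M2−M1)/(6·3)=679/1608, b=Δ1−h1·(2M1+M2)/6=1033/268
seg 2: a=-1, c=M2/2=39/67, d=(M3−M2)/(6·2)=477/2144, b=Δ2−h2·(2M2+M3)/6=-2173/536
seg 3: a=-5, c=M3/2=2055/1072, d=(M4−M3)/(6·2)=-685/2144, b=Δ3−h3·(2M3+M4)/6=253/268
t_q=1/4 → seg 0, τ=1/4; S=-1+3791/536·τ+0·τ²+-575/536·τ³=25777/34304

  seg 0: a=-1 b=3791/536 c=0 d=-575/536
  seg 1: a=5 b=1033/268 c=-1725/536 d=679/1608
  seg 2: a=-1 b=-2173/536 c=39/67 d=477/2144
  seg 3: a=-5 b=253/268 c=2055/1072 d=-685/2144
S(1/4) = 25777/34304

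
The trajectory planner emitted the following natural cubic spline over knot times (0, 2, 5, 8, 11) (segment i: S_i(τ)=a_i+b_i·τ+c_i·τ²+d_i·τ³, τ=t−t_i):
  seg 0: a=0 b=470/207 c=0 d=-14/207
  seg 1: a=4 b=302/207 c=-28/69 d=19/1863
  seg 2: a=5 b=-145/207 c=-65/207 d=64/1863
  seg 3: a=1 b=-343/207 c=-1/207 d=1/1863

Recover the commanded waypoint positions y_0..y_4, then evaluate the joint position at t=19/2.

y_0=0 y_1=4 y_2=5 y_3=1 y_4=-4
S(19/2) = -275/184

y_0 = S_0(0) = a_0 = 0
y_1 = S_1(0) = a_1 = 4
y_2 = S_2(0) = a_2 = 5
y_3 = S_3(0) = a_3 = 1
y_4 = S_3(3) = -4
t_q=19/2 is in segment 3 (τ=3/2); S_3(τ)=-275/184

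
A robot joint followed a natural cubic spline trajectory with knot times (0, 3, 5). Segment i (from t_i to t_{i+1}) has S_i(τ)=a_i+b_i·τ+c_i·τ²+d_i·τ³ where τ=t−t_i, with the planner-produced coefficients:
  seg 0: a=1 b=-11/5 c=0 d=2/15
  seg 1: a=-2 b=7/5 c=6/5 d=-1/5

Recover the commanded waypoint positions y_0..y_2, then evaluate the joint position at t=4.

y_0=1 y_1=-2 y_2=4
S(4) = 2/5

y_0 = S_0(0) = a_0 = 1
y_1 = S_1(0) = a_1 = -2
y_2 = S_1(2) = 4
t_q=4 is in segment 1 (τ=1); S_1(τ)=2/5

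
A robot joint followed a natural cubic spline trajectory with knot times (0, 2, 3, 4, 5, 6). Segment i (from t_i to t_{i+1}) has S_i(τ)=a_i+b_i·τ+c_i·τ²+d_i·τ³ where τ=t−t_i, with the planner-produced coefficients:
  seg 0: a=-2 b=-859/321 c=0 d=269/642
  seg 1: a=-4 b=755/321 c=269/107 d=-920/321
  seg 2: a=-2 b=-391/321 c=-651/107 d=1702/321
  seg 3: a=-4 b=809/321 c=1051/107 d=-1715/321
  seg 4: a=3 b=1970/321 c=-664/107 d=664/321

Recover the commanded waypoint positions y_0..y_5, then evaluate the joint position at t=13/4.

y_0=-2 y_1=-4 y_2=-2 y_3=-4 y_4=3 y_5=5
S(13/4) = -8909/3424

y_0 = S_0(0) = a_0 = -2
y_1 = S_1(0) = a_1 = -4
y_2 = S_2(0) = a_2 = -2
y_3 = S_3(0) = a_3 = -4
y_4 = S_4(0) = a_4 = 3
y_5 = S_4(1) = 5
t_q=13/4 is in segment 2 (τ=1/4); S_2(τ)=-8909/3424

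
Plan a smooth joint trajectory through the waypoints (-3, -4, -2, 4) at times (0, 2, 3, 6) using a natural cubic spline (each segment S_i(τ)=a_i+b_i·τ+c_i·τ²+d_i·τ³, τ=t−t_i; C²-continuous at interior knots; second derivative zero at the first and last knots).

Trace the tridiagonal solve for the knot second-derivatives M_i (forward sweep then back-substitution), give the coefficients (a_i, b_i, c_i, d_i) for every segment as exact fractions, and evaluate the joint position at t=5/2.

  seg 0: a=-3 b=-127/94 c=0 d=10/47
  seg 1: a=-4 b=113/94 c=60/47 d=-45/94
  seg 2: a=-2 b=109/47 c=-15/94 d=5/282
S(5/2) = -2361/752

Δ: Δ0=-1/2, Δ1=2, Δ2=2
row 1: diag=6, rhs=15; c'=1/6, d'=5/2
row 2: denom=8−1·1/6=47/6; d'=(0−1·5/2)/(47/6)=-15/47
back: M2=-15/47
back: M1=5/2−1/6·-15/47=120/47
M: M0=0, M1=120/47, M2=-15/47, M3=0
seg 0: a=-3, c=M0/2=0, d=(M1−M0)/(6·2)=10/47, b=Δ0−h0·(2M0+M1)/6=-127/94
seg 1: a=-4, c=M1/2=60/47, d=(M2−M1)/(6·1)=-45/94, b=Δ1−h1·(2M1+M2)/6=113/94
seg 2: a=-2, c=M2/2=-15/94, d=(M3−M2)/(6·3)=5/282, b=Δ2−h2·(2M2+M3)/6=109/47
t_q=5/2 → seg 1, τ=1/2; S=-4+113/94·τ+60/47·τ²+-45/94·τ³=-2361/752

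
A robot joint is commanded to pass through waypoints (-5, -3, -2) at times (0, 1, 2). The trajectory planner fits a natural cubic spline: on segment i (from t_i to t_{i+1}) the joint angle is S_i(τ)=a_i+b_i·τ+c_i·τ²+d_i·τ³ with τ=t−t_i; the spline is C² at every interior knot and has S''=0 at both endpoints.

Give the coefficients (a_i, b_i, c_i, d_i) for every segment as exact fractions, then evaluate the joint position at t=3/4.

  seg 0: a=-5 b=9/4 c=0 d=-1/4
  seg 1: a=-3 b=3/2 c=-3/4 d=1/4
S(3/4) = -875/256

Δ: Δ0=2, Δ1=1
row 1: diag=4, rhs=-6; c'=1/4, d'=-3/2
back: M1=-3/2
M: M0=0, M1=-3/2, M2=0
seg 0: a=-5, c=M0/2=0, d=(M1−M0)/(6·1)=-1/4, b=Δ0−h0·(2M0+M1)/6=9/4
seg 1: a=-3, c=M1/2=-3/4, d=(M2−M1)/(6·1)=1/4, b=Δ1−h1·(2M1+M2)/6=3/2
t_q=3/4 → seg 0, τ=3/4; S=-5+9/4·τ+0·τ²+-1/4·τ³=-875/256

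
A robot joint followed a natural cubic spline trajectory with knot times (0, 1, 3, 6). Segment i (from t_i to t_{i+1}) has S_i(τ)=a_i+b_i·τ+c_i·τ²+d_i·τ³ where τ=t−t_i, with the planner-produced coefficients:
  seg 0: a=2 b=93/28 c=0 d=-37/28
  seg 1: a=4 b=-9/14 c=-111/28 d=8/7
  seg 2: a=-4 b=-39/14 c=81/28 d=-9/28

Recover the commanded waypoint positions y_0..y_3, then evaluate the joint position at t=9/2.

y_0=2 y_1=4 y_2=-4 y_3=5
S(9/2) = -617/224

y_0 = S_0(0) = a_0 = 2
y_1 = S_1(0) = a_1 = 4
y_2 = S_2(0) = a_2 = -4
y_3 = S_2(3) = 5
t_q=9/2 is in segment 2 (τ=3/2); S_2(τ)=-617/224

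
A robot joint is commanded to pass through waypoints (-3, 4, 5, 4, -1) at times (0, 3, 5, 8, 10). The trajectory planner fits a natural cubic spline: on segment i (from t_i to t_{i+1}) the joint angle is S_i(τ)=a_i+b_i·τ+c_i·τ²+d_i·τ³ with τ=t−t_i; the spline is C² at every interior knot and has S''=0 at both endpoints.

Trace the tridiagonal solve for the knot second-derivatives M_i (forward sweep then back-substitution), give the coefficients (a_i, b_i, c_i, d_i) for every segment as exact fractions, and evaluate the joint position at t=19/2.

Δ: Δ0=7/3, Δ1=1/2, Δ2=-1/3, Δ3=-5/2
row 1: diag=10, rhs=-11; c'=1/5, d'=-11/10
row 2: denom=10−2·1/5=48/5; d'=(-5−2·-11/10)/(48/5)=-7/24
row 3: denom=10−3·5/16=145/16; d'=(-13−3·-7/24)/(145/16)=-194/145
back: M3=-194/145
back: M2=-7/24−5/16·-194/145=11/87
back: M1=-11/10−1/5·11/87=-979/870
M: M0=0, M1=-979/870, M2=11/87, M3=-194/145, M4=0
seg 0: a=-3, c=M0/2=0, d=(M1−M0)/(6·3)=-979/15660, b=Δ0−h0·(2M0+M1)/6=5039/1740
seg 1: a=4, c=M1/2=-979/1740, d=(M2−M1)/(6·2)=121/1160, b=Δ1−h1·(2M1+M2)/6=1051/870
seg 2: a=5, c=M2/2=11/174, d=(M3−M2)/(6·3)=-637/7830, b=Δ2−h2·(2M2+M3)/6=91/435
seg 3: a=4, c=M3/2=-97/145, d=(M4−M3)/(6·2)=97/870, b=Δ3−h3·(2M3+M4)/6=-1399/870
t_q=19/2 → seg 3, τ=3/2; S=4+-1399/870·τ+-97/145·τ²+97/870·τ³=213/464

  seg 0: a=-3 b=5039/1740 c=0 d=-979/15660
  seg 1: a=4 b=1051/870 c=-979/1740 d=121/1160
  seg 2: a=5 b=91/435 c=11/174 d=-637/7830
  seg 3: a=4 b=-1399/870 c=-97/145 d=97/870
S(19/2) = 213/464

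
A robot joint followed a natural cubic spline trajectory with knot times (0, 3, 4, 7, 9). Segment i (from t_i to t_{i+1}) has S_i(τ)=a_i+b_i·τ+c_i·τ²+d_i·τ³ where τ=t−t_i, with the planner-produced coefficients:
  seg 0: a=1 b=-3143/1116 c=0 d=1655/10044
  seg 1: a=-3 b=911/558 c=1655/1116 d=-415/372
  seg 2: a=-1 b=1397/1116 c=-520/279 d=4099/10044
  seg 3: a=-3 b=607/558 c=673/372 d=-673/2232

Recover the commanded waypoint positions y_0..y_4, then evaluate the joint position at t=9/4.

y_0 = S_0(0) = a_0 = 1
y_1 = S_1(0) = a_1 = -3
y_2 = S_2(0) = a_2 = -1
y_3 = S_3(0) = a_3 = -3
y_4 = S_3(2) = 4
t_q=9/4 is in segment 0 (τ=9/4); S_0(τ)=-27457/7936

y_0=1 y_1=-3 y_2=-1 y_3=-3 y_4=4
S(9/4) = -27457/7936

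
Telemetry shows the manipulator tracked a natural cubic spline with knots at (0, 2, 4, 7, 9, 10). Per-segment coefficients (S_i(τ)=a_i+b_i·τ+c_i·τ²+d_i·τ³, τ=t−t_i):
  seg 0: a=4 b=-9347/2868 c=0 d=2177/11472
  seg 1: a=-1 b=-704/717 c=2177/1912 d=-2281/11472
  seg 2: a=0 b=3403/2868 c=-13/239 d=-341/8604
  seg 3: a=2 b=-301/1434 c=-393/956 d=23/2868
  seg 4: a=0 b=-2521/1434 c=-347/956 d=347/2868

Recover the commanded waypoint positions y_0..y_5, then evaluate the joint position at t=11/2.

y_0 = S_0(0) = a_0 = 4
y_1 = S_1(0) = a_1 = -1
y_2 = S_2(0) = a_2 = 0
y_3 = S_3(0) = a_3 = 2
y_4 = S_4(0) = a_4 = 0
y_5 = S_4(1) = -2
t_q=11/2 is in segment 2 (τ=3/2); S_2(τ)=11653/7648

y_0=4 y_1=-1 y_2=0 y_3=2 y_4=0 y_5=-2
S(11/2) = 11653/7648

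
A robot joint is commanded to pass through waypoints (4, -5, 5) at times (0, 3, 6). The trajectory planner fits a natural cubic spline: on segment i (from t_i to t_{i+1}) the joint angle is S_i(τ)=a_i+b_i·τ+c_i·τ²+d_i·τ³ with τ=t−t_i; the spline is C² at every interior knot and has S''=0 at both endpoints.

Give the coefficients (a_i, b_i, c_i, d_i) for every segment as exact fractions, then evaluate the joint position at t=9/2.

  seg 0: a=4 b=-55/12 c=0 d=19/108
  seg 1: a=-5 b=1/6 c=19/12 d=-19/108
S(9/2) = -57/32

Δ: Δ0=-3, Δ1=10/3
row 1: diag=12, rhs=38; c'=1/4, d'=19/6
back: M1=19/6
M: M0=0, M1=19/6, M2=0
seg 0: a=4, c=M0/2=0, d=(M1−M0)/(6·3)=19/108, b=Δ0−h0·(2M0+M1)/6=-55/12
seg 1: a=-5, c=M1/2=19/12, d=(M2−M1)/(6·3)=-19/108, b=Δ1−h1·(2M1+M2)/6=1/6
t_q=9/2 → seg 1, τ=3/2; S=-5+1/6·τ+19/12·τ²+-19/108·τ³=-57/32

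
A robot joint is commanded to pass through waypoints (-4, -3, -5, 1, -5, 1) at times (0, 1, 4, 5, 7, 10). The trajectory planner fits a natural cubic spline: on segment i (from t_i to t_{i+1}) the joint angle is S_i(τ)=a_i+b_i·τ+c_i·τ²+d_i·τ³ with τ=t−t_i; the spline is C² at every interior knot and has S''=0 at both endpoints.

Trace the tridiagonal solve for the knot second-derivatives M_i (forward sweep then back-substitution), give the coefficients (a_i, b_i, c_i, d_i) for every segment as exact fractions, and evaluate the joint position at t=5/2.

  seg 0: a=-4 b=103/60 c=0 d=-43/60
  seg 1: a=-3 b=-13/30 c=-43/20 d=373/540
  seg 2: a=-5 b=319/60 c=61/15 d=-203/60
  seg 3: a=1 b=33/10 c=-73/12 d=22/15
  seg 4: a=-5 b=-103/30 c=163/60 d=-163/540
S(5/2) = -197/32

Δ: Δ0=1, Δ1=-2/3, Δ2=6, Δ3=-3, Δ4=2
row 1: diag=8, rhs=-10; c'=3/8, d'=-5/4
row 2: denom=8−3·3/8=55/8; d'=(40−3·-5/4)/(55/8)=70/11
row 3: denom=6−1·8/55=322/55; d'=(-54−1·70/11)/(322/55)=-1660/161
row 4: denom=10−2·55/161=1500/161; d'=(30−2·-1660/161)/(1500/161)=163/30
back: M4=163/30
back: M3=-1660/161−55/161·163/30=-73/6
back: M2=70/11−8/55·-73/6=122/15
back: M1=-5/4−3/8·122/15=-43/10
M: M0=0, M1=-43/10, M2=122/15, M3=-73/6, M4=163/30, M5=0
seg 0: a=-4, c=M0/2=0, d=(M1−M0)/(6·1)=-43/60, b=Δ0−h0·(2M0+M1)/6=103/60
seg 1: a=-3, c=M1/2=-43/20, d=(M2−M1)/(6·3)=373/540, b=Δ1−h1·(2M1+M2)/6=-13/30
seg 2: a=-5, c=M2/2=61/15, d=(M3−M2)/(6·1)=-203/60, b=Δ2−h2·(2M2+M3)/6=319/60
seg 3: a=1, c=M3/2=-73/12, d=(M4−M3)/(6·2)=22/15, b=Δ3−h3·(2M3+M4)/6=33/10
seg 4: a=-5, c=M4/2=163/60, d=(M5−M4)/(6·3)=-163/540, b=Δ4−h4·(2M4+M5)/6=-103/30
t_q=5/2 → seg 1, τ=3/2; S=-3+-13/30·τ+-43/20·τ²+373/540·τ³=-197/32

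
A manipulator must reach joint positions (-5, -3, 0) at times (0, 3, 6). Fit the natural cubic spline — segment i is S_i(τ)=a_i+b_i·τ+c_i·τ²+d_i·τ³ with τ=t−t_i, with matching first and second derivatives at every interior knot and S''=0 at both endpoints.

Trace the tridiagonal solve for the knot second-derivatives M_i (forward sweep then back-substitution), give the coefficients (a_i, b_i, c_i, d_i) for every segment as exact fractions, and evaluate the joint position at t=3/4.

  seg 0: a=-5 b=7/12 c=0 d=1/108
  seg 1: a=-3 b=5/6 c=1/12 d=-1/108
S(3/4) = -1167/256

Δ: Δ0=2/3, Δ1=1
row 1: diag=12, rhs=2; c'=1/4, d'=1/6
back: M1=1/6
M: M0=0, M1=1/6, M2=0
seg 0: a=-5, c=M0/2=0, d=(M1−M0)/(6·3)=1/108, b=Δ0−h0·(2M0+M1)/6=7/12
seg 1: a=-3, c=M1/2=1/12, d=(M2−M1)/(6·3)=-1/108, b=Δ1−h1·(2M1+M2)/6=5/6
t_q=3/4 → seg 0, τ=3/4; S=-5+7/12·τ+0·τ²+1/108·τ³=-1167/256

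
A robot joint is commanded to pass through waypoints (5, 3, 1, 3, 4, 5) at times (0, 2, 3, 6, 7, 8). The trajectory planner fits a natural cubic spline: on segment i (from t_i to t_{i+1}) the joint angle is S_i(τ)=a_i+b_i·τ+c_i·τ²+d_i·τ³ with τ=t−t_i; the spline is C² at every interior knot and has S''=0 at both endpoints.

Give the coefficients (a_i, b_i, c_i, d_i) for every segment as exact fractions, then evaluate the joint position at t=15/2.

  seg 0: a=5 b=-1979/3723 c=0 d=-436/3723
  seg 1: a=3 b=-7211/3723 c=-872/1241 d=2381/3723
  seg 2: a=1 b=-5300/3723 c=1509/1241 d=-1933/11169
  seg 3: a=3 b=4465/3723 c=-424/1241 d=530/3723
  seg 4: a=4 b=3511/3723 c=106/1241 d=-106/3723
S(15/2) = 22285/4964

Δ: Δ0=-1, Δ1=-2, Δ2=2/3, Δ3=1, Δ4=1
row 1: diag=6, rhs=-6; c'=1/6, d'=-1
row 2: denom=8−1·1/6=47/6; d'=(16−1·-1)/(47/6)=102/47
row 3: denom=8−3·18/47=322/47; d'=(2−3·102/47)/(322/47)=-106/161
row 4: denom=4−1·47/322=1241/322; d'=(0−1·-106/161)/(1241/322)=212/1241
back: M4=212/1241
back: M3=-106/161−47/322·212/1241=-848/1241
back: M2=102/47−18/47·-848/1241=3018/1241
back: M1=-1−1/6·3018/1241=-1744/1241
M: M0=0, M1=-1744/1241, M2=3018/1241, M3=-848/1241, M4=212/1241, M5=0
seg 0: a=5, c=M0/2=0, d=(M1−M0)/(6·2)=-436/3723, b=Δ0−h0·(2M0+M1)/6=-1979/3723
seg 1: a=3, c=M1/2=-872/1241, d=(M2−M1)/(6·1)=2381/3723, b=Δ1−h1·(2M1+M2)/6=-7211/3723
seg 2: a=1, c=M2/2=1509/1241, d=(M3−M2)/(6·3)=-1933/11169, b=Δ2−h2·(2M2+M3)/6=-5300/3723
seg 3: a=3, c=M3/2=-424/1241, d=(M4−M3)/(6·1)=530/3723, b=Δ3−h3·(2M3+M4)/6=4465/3723
seg 4: a=4, c=M4/2=106/1241, d=(M5−M4)/(6·1)=-106/3723, b=Δ4−h4·(2M4+M5)/6=3511/3723
t_q=15/2 → seg 4, τ=1/2; S=4+3511/3723·τ+106/1241·τ²+-106/3723·τ³=22285/4964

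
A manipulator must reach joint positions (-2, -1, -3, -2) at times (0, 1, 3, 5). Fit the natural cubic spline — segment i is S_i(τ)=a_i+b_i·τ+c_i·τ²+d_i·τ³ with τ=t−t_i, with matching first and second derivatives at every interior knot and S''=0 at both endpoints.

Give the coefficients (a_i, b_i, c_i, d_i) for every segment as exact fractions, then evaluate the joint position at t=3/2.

  seg 0: a=-2 b=63/44 c=0 d=-19/44
  seg 1: a=-1 b=3/22 c=-57/44 d=4/11
  seg 2: a=-3 b=-15/22 c=39/44 d=-13/88
S(3/2) = -213/176

Δ: Δ0=1, Δ1=-1, Δ2=1/2
row 1: diag=6, rhs=-12; c'=1/3, d'=-2
row 2: denom=8−2·1/3=22/3; d'=(9−2·-2)/(22/3)=39/22
back: M2=39/22
back: M1=-2−1/3·39/22=-57/22
M: M0=0, M1=-57/22, M2=39/22, M3=0
seg 0: a=-2, c=M0/2=0, d=(M1−M0)/(6·1)=-19/44, b=Δ0−h0·(2M0+M1)/6=63/44
seg 1: a=-1, c=M1/2=-57/44, d=(M2−M1)/(6·2)=4/11, b=Δ1−h1·(2M1+M2)/6=3/22
seg 2: a=-3, c=M2/2=39/44, d=(M3−M2)/(6·2)=-13/88, b=Δ2−h2·(2M2+M3)/6=-15/22
t_q=3/2 → seg 1, τ=1/2; S=-1+3/22·τ+-57/44·τ²+4/11·τ³=-213/176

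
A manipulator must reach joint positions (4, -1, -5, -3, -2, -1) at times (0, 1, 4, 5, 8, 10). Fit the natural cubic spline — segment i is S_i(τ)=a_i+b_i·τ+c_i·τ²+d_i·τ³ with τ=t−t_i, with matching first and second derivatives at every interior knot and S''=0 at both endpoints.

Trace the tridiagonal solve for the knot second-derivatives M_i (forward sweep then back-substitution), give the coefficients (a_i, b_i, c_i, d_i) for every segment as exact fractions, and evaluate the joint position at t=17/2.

Δ: Δ0=-5, Δ1=-4/3, Δ2=2, Δ3=1/3, Δ4=1/2
row 1: diag=8, rhs=22; c'=3/8, d'=11/4
row 2: denom=8−3·3/8=55/8; d'=(20−3·11/4)/(55/8)=94/55
row 3: denom=8−1·8/55=432/55; d'=(-10−1·94/55)/(432/55)=-161/108
row 4: denom=10−3·55/144=425/48; d'=(1−3·-161/108)/(425/48)=788/1275
back: M4=788/1275
back: M3=-161/108−55/144·788/1275=-1321/765
back: M2=94/55−8/55·-1321/765=7498/3825
back: M1=11/4−3/8·7498/3825=2569/1275
M: M0=0, M1=2569/1275, M2=7498/3825, M3=-1321/765, M4=788/1275, M5=0
seg 0: a=4, c=M0/2=0, d=(M1−M0)/(6·1)=2569/7650, b=Δ0−h0·(2M0+M1)/6=-40819/7650
seg 1: a=-1, c=M1/2=2569/2550, d=(M2−M1)/(6·3)=-209/68850, b=Δ1−h1·(2M1+M2)/6=-16556/3825
seg 2: a=-5, c=M2/2=3749/3825, d=(M3−M2)/(6·1)=-1567/2550, b=Δ2−h2·(2M2+M3)/6=12503/7650
seg 3: a=-3, c=M3/2=-1321/1530, d=(M4−M3)/(6·3)=8969/68850, b=Δ3−h3·(2M3+M4)/6=394/225
seg 4: a=-2, c=M4/2=394/1275, d=(M5−M4)/(6·2)=-197/3825, b=Δ4−h4·(2M4+M5)/6=673/7650
t_q=17/2 → seg 4, τ=1/2; S=-2+673/7650·τ+394/1275·τ²+-197/3825·τ³=-19229/10200

  seg 0: a=4 b=-40819/7650 c=0 d=2569/7650
  seg 1: a=-1 b=-16556/3825 c=2569/2550 d=-209/68850
  seg 2: a=-5 b=12503/7650 c=3749/3825 d=-1567/2550
  seg 3: a=-3 b=394/225 c=-1321/1530 d=8969/68850
  seg 4: a=-2 b=673/7650 c=394/1275 d=-197/3825
S(17/2) = -19229/10200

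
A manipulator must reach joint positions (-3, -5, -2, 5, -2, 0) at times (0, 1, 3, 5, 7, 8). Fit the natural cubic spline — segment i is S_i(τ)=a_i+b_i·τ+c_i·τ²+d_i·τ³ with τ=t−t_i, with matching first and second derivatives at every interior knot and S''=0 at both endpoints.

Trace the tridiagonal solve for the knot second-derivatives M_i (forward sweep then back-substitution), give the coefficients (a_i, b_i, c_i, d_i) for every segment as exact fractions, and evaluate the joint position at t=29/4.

Δ: Δ0=-2, Δ1=3/2, Δ2=7/2, Δ3=-7/2, Δ4=2
row 1: diag=6, rhs=21; c'=1/3, d'=7/2
row 2: denom=8−2·1/3=22/3; d'=(12−2·7/2)/(22/3)=15/22
row 3: denom=8−2·3/11=82/11; d'=(-42−2·15/22)/(82/11)=-477/82
row 4: denom=6−2·11/41=224/41; d'=(33−2·-477/82)/(224/41)=915/112
back: M4=915/112
back: M3=-477/82−11/41·915/112=-897/112
back: M2=15/22−3/11·-897/112=321/112
back: M1=7/2−1/3·321/112=285/112
M: M0=0, M1=285/112, M2=321/112, M3=-897/112, M4=915/112, M5=0
seg 0: a=-3, c=M0/2=0, d=(M1−M0)/(6·1)=95/224, b=Δ0−h0·(2M0+M1)/6=-543/224
seg 1: a=-5, c=M1/2=285/224, d=(M2−M1)/(6·2)=3/112, b=Δ1−h1·(2M1+M2)/6=-129/112
seg 2: a=-2, c=M2/2=321/224, d=(M3−M2)/(6·2)=-29/32, b=Δ2−h2·(2M2+M3)/6=477/112
seg 3: a=5, c=M3/2=-897/224, d=(M4−M3)/(6·2)=151/112, b=Δ3−h3·(2M3+M4)/6=-99/112
seg 4: a=-2, c=M4/2=915/224, d=(M5−M4)/(6·1)=-305/224, b=Δ4−h4·(2M4+M5)/6=-81/112
t_q=29/4 → seg 4, τ=1/4; S=-2+-81/112·τ+915/224·τ²+-305/224·τ³=-3987/2048

  seg 0: a=-3 b=-543/224 c=0 d=95/224
  seg 1: a=-5 b=-129/112 c=285/224 d=3/112
  seg 2: a=-2 b=477/112 c=321/224 d=-29/32
  seg 3: a=5 b=-99/112 c=-897/224 d=151/112
  seg 4: a=-2 b=-81/112 c=915/224 d=-305/224
S(29/4) = -3987/2048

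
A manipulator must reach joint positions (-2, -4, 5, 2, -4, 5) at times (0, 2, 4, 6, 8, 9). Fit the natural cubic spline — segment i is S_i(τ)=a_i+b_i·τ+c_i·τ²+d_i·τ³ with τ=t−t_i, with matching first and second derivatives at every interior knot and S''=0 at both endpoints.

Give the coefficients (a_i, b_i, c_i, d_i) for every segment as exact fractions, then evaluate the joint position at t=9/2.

  seg 0: a=-2 b=-428/153 c=0 d=275/612
  seg 1: a=-4 b=397/153 c=275/102 d=-1067/1224
  seg 2: a=5 b=893/306 c=-517/204 d=199/1224
  seg 3: a=2 b=-806/153 c=-53/34 d=206/153
  seg 4: a=-4 b=712/153 c=665/102 d=-665/306
S(9/2) = 19081/3264

Δ: Δ0=-1, Δ1=9/2, Δ2=-3/2, Δ3=-3, Δ4=9
row 1: diag=8, rhs=33; c'=1/4, d'=33/8
row 2: denom=8−2·1/4=15/2; d'=(-36−2·33/8)/(15/2)=-59/10
row 3: denom=8−2·4/15=112/15; d'=(-9−2·-59/10)/(112/15)=3/8
row 4: denom=6−2·15/56=153/28; d'=(72−2·3/8)/(153/28)=665/51
back: M4=665/51
back: M3=3/8−15/56·665/51=-53/17
back: M2=-59/10−4/15·-53/17=-517/102
back: M1=33/8−1/4·-517/102=275/51
M: M0=0, M1=275/51, M2=-517/102, M3=-53/17, M4=665/51, M5=0
seg 0: a=-2, c=M0/2=0, d=(M1−M0)/(6·2)=275/612, b=Δ0−h0·(2M0+M1)/6=-428/153
seg 1: a=-4, c=M1/2=275/102, d=(M2−M1)/(6·2)=-1067/1224, b=Δ1−h1·(2M1+M2)/6=397/153
seg 2: a=5, c=M2/2=-517/204, d=(M3−M2)/(6·2)=199/1224, b=Δ2−h2·(2M2+M3)/6=893/306
seg 3: a=2, c=M3/2=-53/34, d=(M4−M3)/(6·2)=206/153, b=Δ3−h3·(2M3+M4)/6=-806/153
seg 4: a=-4, c=M4/2=665/102, d=(M5−M4)/(6·1)=-665/306, b=Δ4−h4·(2M4+M5)/6=712/153
t_q=9/2 → seg 2, τ=1/2; S=5+893/306·τ+-517/204·τ²+199/1224·τ³=19081/3264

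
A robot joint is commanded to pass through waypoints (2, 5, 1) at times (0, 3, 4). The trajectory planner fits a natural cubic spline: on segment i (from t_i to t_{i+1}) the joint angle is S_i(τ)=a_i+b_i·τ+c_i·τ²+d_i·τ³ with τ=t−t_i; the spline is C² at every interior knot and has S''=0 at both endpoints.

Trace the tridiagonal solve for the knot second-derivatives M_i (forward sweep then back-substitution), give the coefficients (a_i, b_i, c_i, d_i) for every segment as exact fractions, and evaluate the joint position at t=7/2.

Δ: Δ0=1, Δ1=-4
row 1: diag=8, rhs=-30; c'=1/8, d'=-15/4
back: M1=-15/4
M: M0=0, M1=-15/4, M2=0
seg 0: a=2, c=M0/2=0, d=(M1−M0)/(6·3)=-5/24, b=Δ0−h0·(2M0+M1)/6=23/8
seg 1: a=5, c=M1/2=-15/8, d=(M2−M1)/(6·1)=5/8, b=Δ1−h1·(2M1+M2)/6=-11/4
t_q=7/2 → seg 1, τ=1/2; S=5+-11/4·τ+-15/8·τ²+5/8·τ³=207/64

  seg 0: a=2 b=23/8 c=0 d=-5/24
  seg 1: a=5 b=-11/4 c=-15/8 d=5/8
S(7/2) = 207/64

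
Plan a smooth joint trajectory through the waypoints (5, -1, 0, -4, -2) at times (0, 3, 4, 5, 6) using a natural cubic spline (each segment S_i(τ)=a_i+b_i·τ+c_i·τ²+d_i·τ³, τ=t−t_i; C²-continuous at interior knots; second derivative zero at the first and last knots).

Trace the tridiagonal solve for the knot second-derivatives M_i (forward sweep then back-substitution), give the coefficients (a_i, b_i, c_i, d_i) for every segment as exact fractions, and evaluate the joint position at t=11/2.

  seg 0: a=5 b=-445/116 c=0 d=71/348
  seg 1: a=-1 b=97/58 c=213/116 d=-291/116
  seg 2: a=0 b=-253/116 c=-165/29 d=449/116
  seg 3: a=-4 b=-113/58 c=687/116 d=-229/116
S(11/2) = -3471/928

Δ: Δ0=-2, Δ1=1, Δ2=-4, Δ3=2
row 1: diag=8, rhs=18; c'=1/8, d'=9/4
row 2: denom=4−1·1/8=31/8; d'=(-30−1·9/4)/(31/8)=-258/31
row 3: denom=4−1·8/31=116/31; d'=(36−1·-258/31)/(116/31)=687/58
back: M3=687/58
back: M2=-258/31−8/31·687/58=-330/29
back: M1=9/4−1/8·-330/29=213/58
M: M0=0, M1=213/58, M2=-330/29, M3=687/58, M4=0
seg 0: a=5, c=M0/2=0, d=(M1−M0)/(6·3)=71/348, b=Δ0−h0·(2M0+M1)/6=-445/116
seg 1: a=-1, c=M1/2=213/116, d=(M2−M1)/(6·1)=-291/116, b=Δ1−h1·(2M1+M2)/6=97/58
seg 2: a=0, c=M2/2=-165/29, d=(M3−M2)/(6·1)=449/116, b=Δ2−h2·(2M2+M3)/6=-253/116
seg 3: a=-4, c=M3/2=687/116, d=(M4−M3)/(6·1)=-229/116, b=Δ3−h3·(2M3+M4)/6=-113/58
t_q=11/2 → seg 3, τ=1/2; S=-4+-113/58·τ+687/116·τ²+-229/116·τ³=-3471/928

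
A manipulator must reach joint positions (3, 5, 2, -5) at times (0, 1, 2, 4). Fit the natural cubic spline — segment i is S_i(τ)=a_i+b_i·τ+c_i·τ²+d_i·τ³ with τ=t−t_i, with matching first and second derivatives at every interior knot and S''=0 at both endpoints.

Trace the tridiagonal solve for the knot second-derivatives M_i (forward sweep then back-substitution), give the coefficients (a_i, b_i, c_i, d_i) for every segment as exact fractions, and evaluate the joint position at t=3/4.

  seg 0: a=3 b=151/46 c=0 d=-59/46
  seg 1: a=5 b=-13/23 c=-177/46 d=65/46
  seg 2: a=2 b=-185/46 c=9/23 d=-3/46
S(3/4) = 14487/2944

Δ: Δ0=2, Δ1=-3, Δ2=-7/2
row 1: diag=4, rhs=-30; c'=1/4, d'=-15/2
row 2: denom=6−1·1/4=23/4; d'=(-3−1·-15/2)/(23/4)=18/23
back: M2=18/23
back: M1=-15/2−1/4·18/23=-177/23
M: M0=0, M1=-177/23, M2=18/23, M3=0
seg 0: a=3, c=M0/2=0, d=(M1−M0)/(6·1)=-59/46, b=Δ0−h0·(2M0+M1)/6=151/46
seg 1: a=5, c=M1/2=-177/46, d=(M2−M1)/(6·1)=65/46, b=Δ1−h1·(2M1+M2)/6=-13/23
seg 2: a=2, c=M2/2=9/23, d=(M3−M2)/(6·2)=-3/46, b=Δ2−h2·(2M2+M3)/6=-185/46
t_q=3/4 → seg 0, τ=3/4; S=3+151/46·τ+0·τ²+-59/46·τ³=14487/2944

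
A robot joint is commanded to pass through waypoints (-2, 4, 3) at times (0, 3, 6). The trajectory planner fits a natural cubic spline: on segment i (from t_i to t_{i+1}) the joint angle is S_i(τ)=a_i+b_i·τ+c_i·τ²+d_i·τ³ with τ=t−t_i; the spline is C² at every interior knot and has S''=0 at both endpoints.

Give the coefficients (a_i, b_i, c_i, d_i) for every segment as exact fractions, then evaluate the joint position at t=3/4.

  seg 0: a=-2 b=31/12 c=0 d=-7/108
  seg 1: a=4 b=5/6 c=-7/12 d=7/108
S(3/4) = -23/256

Δ: Δ0=2, Δ1=-1/3
row 1: diag=12, rhs=-14; c'=1/4, d'=-7/6
back: M1=-7/6
M: M0=0, M1=-7/6, M2=0
seg 0: a=-2, c=M0/2=0, d=(M1−M0)/(6·3)=-7/108, b=Δ0−h0·(2M0+M1)/6=31/12
seg 1: a=4, c=M1/2=-7/12, d=(M2−M1)/(6·3)=7/108, b=Δ1−h1·(2M1+M2)/6=5/6
t_q=3/4 → seg 0, τ=3/4; S=-2+31/12·τ+0·τ²+-7/108·τ³=-23/256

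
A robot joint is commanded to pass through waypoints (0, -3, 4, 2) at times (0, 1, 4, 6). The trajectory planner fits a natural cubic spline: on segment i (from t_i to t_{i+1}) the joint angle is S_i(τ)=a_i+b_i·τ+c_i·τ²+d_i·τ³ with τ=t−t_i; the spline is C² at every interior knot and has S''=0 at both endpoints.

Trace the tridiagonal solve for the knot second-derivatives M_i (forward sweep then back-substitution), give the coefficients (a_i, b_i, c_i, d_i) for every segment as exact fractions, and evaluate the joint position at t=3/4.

  seg 0: a=0 b=-829/213 c=0 d=190/213
  seg 1: a=-3 b=-259/213 c=190/71 d=-106/213
  seg 2: a=4 b=299/213 c=-128/71 d=64/213
S(3/4) = -5777/2272

Δ: Δ0=-3, Δ1=7/3, Δ2=-1
row 1: diag=8, rhs=32; c'=3/8, d'=4
row 2: denom=10−3·3/8=71/8; d'=(-20−3·4)/(71/8)=-256/71
back: M2=-256/71
back: M1=4−3/8·-256/71=380/71
M: M0=0, M1=380/71, M2=-256/71, M3=0
seg 0: a=0, c=M0/2=0, d=(M1−M0)/(6·1)=190/213, b=Δ0−h0·(2M0+M1)/6=-829/213
seg 1: a=-3, c=M1/2=190/71, d=(M2−M1)/(6·3)=-106/213, b=Δ1−h1·(2M1+M2)/6=-259/213
seg 2: a=4, c=M2/2=-128/71, d=(M3−M2)/(6·2)=64/213, b=Δ2−h2·(2M2+M3)/6=299/213
t_q=3/4 → seg 0, τ=3/4; S=0+-829/213·τ+0·τ²+190/213·τ³=-5777/2272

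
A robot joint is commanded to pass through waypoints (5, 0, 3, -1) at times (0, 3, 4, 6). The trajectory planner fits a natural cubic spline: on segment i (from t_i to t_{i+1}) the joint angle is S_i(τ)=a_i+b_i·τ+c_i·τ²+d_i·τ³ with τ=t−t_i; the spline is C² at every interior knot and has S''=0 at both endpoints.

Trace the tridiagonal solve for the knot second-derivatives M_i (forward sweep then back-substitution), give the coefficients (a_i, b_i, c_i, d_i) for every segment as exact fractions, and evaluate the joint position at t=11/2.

Δ: Δ0=-5/3, Δ1=3, Δ2=-2
row 1: diag=8, rhs=28; c'=1/8, d'=7/2
row 2: denom=6−1·1/8=47/8; d'=(-30−1·7/2)/(47/8)=-268/47
back: M2=-268/47
back: M1=7/2−1/8·-268/47=198/47
M: M0=0, M1=198/47, M2=-268/47, M3=0
seg 0: a=5, c=M0/2=0, d=(M1−M0)/(6·3)=11/47, b=Δ0−h0·(2M0+M1)/6=-532/141
seg 1: a=0, c=M1/2=99/47, d=(M2−M1)/(6·1)=-233/141, b=Δ1−h1·(2M1+M2)/6=359/141
seg 2: a=3, c=M2/2=-134/47, d=(M3−M2)/(6·2)=67/141, b=Δ2−h2·(2M2+M3)/6=254/141
t_q=11/2 → seg 2, τ=3/2; S=3+254/141·τ+-134/47·τ²+67/141·τ³=335/376

  seg 0: a=5 b=-532/141 c=0 d=11/47
  seg 1: a=0 b=359/141 c=99/47 d=-233/141
  seg 2: a=3 b=254/141 c=-134/47 d=67/141
S(11/2) = 335/376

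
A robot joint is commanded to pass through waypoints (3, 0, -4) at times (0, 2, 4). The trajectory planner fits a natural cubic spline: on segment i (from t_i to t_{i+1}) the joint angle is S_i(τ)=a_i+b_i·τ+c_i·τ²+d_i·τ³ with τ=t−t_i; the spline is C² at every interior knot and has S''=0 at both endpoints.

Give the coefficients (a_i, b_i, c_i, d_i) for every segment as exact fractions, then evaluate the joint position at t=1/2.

  seg 0: a=3 b=-11/8 c=0 d=-1/32
  seg 1: a=0 b=-7/4 c=-3/16 d=1/32
S(1/2) = 591/256

Δ: Δ0=-3/2, Δ1=-2
row 1: diag=8, rhs=-3; c'=1/4, d'=-3/8
back: M1=-3/8
M: M0=0, M1=-3/8, M2=0
seg 0: a=3, c=M0/2=0, d=(M1−M0)/(6·2)=-1/32, b=Δ0−h0·(2M0+M1)/6=-11/8
seg 1: a=0, c=M1/2=-3/16, d=(M2−M1)/(6·2)=1/32, b=Δ1−h1·(2M1+M2)/6=-7/4
t_q=1/2 → seg 0, τ=1/2; S=3+-11/8·τ+0·τ²+-1/32·τ³=591/256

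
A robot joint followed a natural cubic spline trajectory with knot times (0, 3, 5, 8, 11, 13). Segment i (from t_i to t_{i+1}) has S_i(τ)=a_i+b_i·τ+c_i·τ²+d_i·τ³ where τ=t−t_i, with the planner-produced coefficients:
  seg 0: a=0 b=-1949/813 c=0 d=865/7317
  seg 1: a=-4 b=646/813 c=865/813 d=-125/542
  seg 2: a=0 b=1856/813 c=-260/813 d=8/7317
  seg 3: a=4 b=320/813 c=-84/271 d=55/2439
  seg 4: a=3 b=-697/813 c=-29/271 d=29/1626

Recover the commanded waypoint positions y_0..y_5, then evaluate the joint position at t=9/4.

y_0 = S_0(0) = a_0 = 0
y_1 = S_1(0) = a_1 = -4
y_2 = S_2(0) = a_2 = 0
y_3 = S_3(0) = a_3 = 4
y_4 = S_4(0) = a_4 = 3
y_5 = S_4(2) = 1
t_q=9/4 is in segment 0 (τ=9/4); S_0(τ)=-70197/17344

y_0=0 y_1=-4 y_2=0 y_3=4 y_4=3 y_5=1
S(9/4) = -70197/17344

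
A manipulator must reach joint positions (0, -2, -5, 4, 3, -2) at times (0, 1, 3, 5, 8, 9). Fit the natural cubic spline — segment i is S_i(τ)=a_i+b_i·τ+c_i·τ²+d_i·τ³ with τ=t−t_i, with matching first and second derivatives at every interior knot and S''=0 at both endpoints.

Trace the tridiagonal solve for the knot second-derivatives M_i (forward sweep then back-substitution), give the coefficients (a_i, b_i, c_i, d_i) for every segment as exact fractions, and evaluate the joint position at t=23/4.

  seg 0: a=0 b=-3886/2199 c=0 d=-512/2199
  seg 1: a=-2 b=-5422/2199 c=-512/733 d=10391/17592
  seg 2: a=-5 b=8041/4398 c=8343/2932 d=-13279/17592
  seg 3: a=4 b=9131/2199 c=-1234/733 d=46/733
  seg 4: a=3 b=-9355/2199 c=-820/733 d=820/2199
S(23/4) = 145281/23456

Δ: Δ0=-2, Δ1=-3/2, Δ2=9/2, Δ3=-1/3, Δ4=-5
row 1: diag=6, rhs=3; c'=1/3, d'=1/2
row 2: denom=8−2·1/3=22/3; d'=(36−2·1/2)/(22/3)=105/22
row 3: denom=10−2·3/11=104/11; d'=(-29−2·105/22)/(104/11)=-53/13
row 4: denom=8−3·33/104=733/104; d'=(-28−3·-53/13)/(733/104)=-1640/733
back: M4=-1640/733
back: M3=-53/13−33/104·-1640/733=-2468/733
back: M2=105/22−3/11·-2468/733=8343/1466
back: M1=1/2−1/3·8343/1466=-1024/733
M: M0=0, M1=-1024/733, M2=8343/1466, M3=-2468/733, M4=-1640/733, M5=0
seg 0: a=0, c=M0/2=0, d=(M1−M0)/(6·1)=-512/2199, b=Δ0−h0·(2M0+M1)/6=-3886/2199
seg 1: a=-2, c=M1/2=-512/733, d=(M2−M1)/(6·2)=10391/17592, b=Δ1−h1·(2M1+M2)/6=-5422/2199
seg 2: a=-5, c=M2/2=8343/2932, d=(M3−M2)/(6·2)=-13279/17592, b=Δ2−h2·(2M2+M3)/6=8041/4398
seg 3: a=4, c=M3/2=-1234/733, d=(M4−M3)/(6·3)=46/733, b=Δ3−h3·(2M3+M4)/6=9131/2199
seg 4: a=3, c=M4/2=-820/733, d=(M5−M4)/(6·1)=820/2199, b=Δ4−h4·(2M4+M5)/6=-9355/2199
t_q=23/4 → seg 3, τ=3/4; S=4+9131/2199·τ+-1234/733·τ²+46/733·τ³=145281/23456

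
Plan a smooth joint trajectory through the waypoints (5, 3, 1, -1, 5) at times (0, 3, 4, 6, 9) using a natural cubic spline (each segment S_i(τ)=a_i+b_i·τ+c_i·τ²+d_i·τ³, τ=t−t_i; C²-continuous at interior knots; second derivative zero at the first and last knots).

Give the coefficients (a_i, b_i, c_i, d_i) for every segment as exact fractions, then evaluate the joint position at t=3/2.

Δ: Δ0=-2/3, Δ1=-2, Δ2=-1, Δ3=2
row 1: diag=8, rhs=-8; c'=1/8, d'=-1
row 2: denom=6−1·1/8=47/8; d'=(6−1·-1)/(47/8)=56/47
row 3: denom=10−2·16/47=438/47; d'=(18−2·56/47)/(438/47)=367/219
back: M3=367/219
back: M2=56/47−16/47·367/219=136/219
back: M1=-1−1/8·136/219=-236/219
M: M0=0, M1=-236/219, M2=136/219, M3=367/219, M4=0
seg 0: a=5, c=M0/2=0, d=(M1−M0)/(6·3)=-118/1971, b=Δ0−h0·(2M0+M1)/6=-28/219
seg 1: a=3, c=M1/2=-118/219, d=(M2−M1)/(6·1)=62/219, b=Δ1−h1·(2M1+M2)/6=-382/219
seg 2: a=1, c=M2/2=68/219, d=(M3−M2)/(6·2)=77/876, b=Δ2−h2·(2M2+M3)/6=-144/73
seg 3: a=-1, c=M3/2=367/438, d=(M4−M3)/(6·3)=-367/3942, b=Δ3−h3·(2M3+M4)/6=71/219
t_q=3/2 → seg 0, τ=3/2; S=5+-28/219·τ+0·τ²+-118/1971·τ³=1345/292

  seg 0: a=5 b=-28/219 c=0 d=-118/1971
  seg 1: a=3 b=-382/219 c=-118/219 d=62/219
  seg 2: a=1 b=-144/73 c=68/219 d=77/876
  seg 3: a=-1 b=71/219 c=367/438 d=-367/3942
S(3/2) = 1345/292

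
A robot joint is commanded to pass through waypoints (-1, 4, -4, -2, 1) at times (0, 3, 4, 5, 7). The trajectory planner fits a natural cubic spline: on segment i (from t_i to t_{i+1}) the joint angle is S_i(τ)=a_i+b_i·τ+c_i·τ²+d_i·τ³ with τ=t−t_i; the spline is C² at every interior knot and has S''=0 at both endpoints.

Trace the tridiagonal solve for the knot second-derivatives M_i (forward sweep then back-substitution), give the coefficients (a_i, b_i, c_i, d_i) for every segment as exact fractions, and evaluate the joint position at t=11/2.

  seg 0: a=-1 b=6871/1068 c=0 d=-1697/3204
  seg 1: a=4 b=-4201/534 c=-1697/356 d=4949/1068
  seg 2: a=-4 b=-3737/1068 c=813/89 d=-3883/1068
  seg 3: a=-2 b=2063/534 c=-631/356 d=631/2136
S(11/2) = -2703/5696

Δ: Δ0=5/3, Δ1=-8, Δ2=2, Δ3=3/2
row 1: diag=8, rhs=-58; c'=1/8, d'=-29/4
row 2: denom=4−1·1/8=31/8; d'=(60−1·-29/4)/(31/8)=538/31
row 3: denom=6−1·8/31=178/31; d'=(-3−1·538/31)/(178/31)=-631/178
back: M3=-631/178
back: M2=538/31−8/31·-631/178=1626/89
back: M1=-29/4−1/8·1626/89=-1697/178
M: M0=0, M1=-1697/178, M2=1626/89, M3=-631/178, M4=0
seg 0: a=-1, c=M0/2=0, d=(M1−M0)/(6·3)=-1697/3204, b=Δ0−h0·(2M0+M1)/6=6871/1068
seg 1: a=4, c=M1/2=-1697/356, d=(M2−M1)/(6·1)=4949/1068, b=Δ1−h1·(2M1+M2)/6=-4201/534
seg 2: a=-4, c=M2/2=813/89, d=(M3−M2)/(6·1)=-3883/1068, b=Δ2−h2·(2M2+M3)/6=-3737/1068
seg 3: a=-2, c=M3/2=-631/356, d=(M4−M3)/(6·2)=631/2136, b=Δ3−h3·(2M3+M4)/6=2063/534
t_q=11/2 → seg 3, τ=1/2; S=-2+2063/534·τ+-631/356·τ²+631/2136·τ³=-2703/5696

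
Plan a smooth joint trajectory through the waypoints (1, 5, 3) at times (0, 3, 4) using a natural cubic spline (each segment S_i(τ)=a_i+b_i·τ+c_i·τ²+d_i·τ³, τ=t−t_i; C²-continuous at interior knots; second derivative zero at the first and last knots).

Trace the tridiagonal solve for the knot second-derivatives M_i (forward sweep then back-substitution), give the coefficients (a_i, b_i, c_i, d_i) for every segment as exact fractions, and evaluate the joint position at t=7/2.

  seg 0: a=1 b=31/12 c=0 d=-5/36
  seg 1: a=5 b=-7/6 c=-5/4 d=5/12
S(7/2) = 133/32

Δ: Δ0=4/3, Δ1=-2
row 1: diag=8, rhs=-20; c'=1/8, d'=-5/2
back: M1=-5/2
M: M0=0, M1=-5/2, M2=0
seg 0: a=1, c=M0/2=0, d=(M1−M0)/(6·3)=-5/36, b=Δ0−h0·(2M0+M1)/6=31/12
seg 1: a=5, c=M1/2=-5/4, d=(M2−M1)/(6·1)=5/12, b=Δ1−h1·(2M1+M2)/6=-7/6
t_q=7/2 → seg 1, τ=1/2; S=5+-7/6·τ+-5/4·τ²+5/12·τ³=133/32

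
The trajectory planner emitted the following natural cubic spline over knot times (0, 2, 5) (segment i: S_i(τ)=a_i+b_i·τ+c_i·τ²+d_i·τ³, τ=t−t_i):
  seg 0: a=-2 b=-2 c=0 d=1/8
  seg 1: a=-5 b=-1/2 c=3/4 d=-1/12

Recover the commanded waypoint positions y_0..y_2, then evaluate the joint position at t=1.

y_0 = S_0(0) = a_0 = -2
y_1 = S_1(0) = a_1 = -5
y_2 = S_1(3) = -2
t_q=1 is in segment 0 (τ=1); S_0(τ)=-31/8

y_0=-2 y_1=-5 y_2=-2
S(1) = -31/8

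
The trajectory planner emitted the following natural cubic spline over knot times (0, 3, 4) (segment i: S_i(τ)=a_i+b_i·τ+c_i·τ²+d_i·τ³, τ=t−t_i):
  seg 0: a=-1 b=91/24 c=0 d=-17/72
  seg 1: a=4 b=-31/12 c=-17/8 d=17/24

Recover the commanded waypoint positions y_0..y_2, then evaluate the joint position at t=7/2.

y_0 = S_0(0) = a_0 = -1
y_1 = S_1(0) = a_1 = 4
y_2 = S_1(1) = 0
t_q=7/2 is in segment 1 (τ=1/2); S_1(τ)=145/64

y_0=-1 y_1=4 y_2=0
S(7/2) = 145/64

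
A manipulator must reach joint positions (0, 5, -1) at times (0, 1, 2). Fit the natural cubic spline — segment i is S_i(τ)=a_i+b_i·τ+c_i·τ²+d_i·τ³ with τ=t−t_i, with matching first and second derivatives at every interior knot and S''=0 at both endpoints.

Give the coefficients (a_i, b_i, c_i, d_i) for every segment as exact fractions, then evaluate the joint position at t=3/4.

Δ: Δ0=5, Δ1=-6
row 1: diag=4, rhs=-66; c'=1/4, d'=-33/2
back: M1=-33/2
M: M0=0, M1=-33/2, M2=0
seg 0: a=0, c=M0/2=0, d=(M1−M0)/(6·1)=-11/4, b=Δ0−h0·(2M0+M1)/6=31/4
seg 1: a=5, c=M1/2=-33/4, d=(M2−M1)/(6·1)=11/4, b=Δ1−h1·(2M1+M2)/6=-1/2
t_q=3/4 → seg 0, τ=3/4; S=0+31/4·τ+0·τ²+-11/4·τ³=1191/256

  seg 0: a=0 b=31/4 c=0 d=-11/4
  seg 1: a=5 b=-1/2 c=-33/4 d=11/4
S(3/4) = 1191/256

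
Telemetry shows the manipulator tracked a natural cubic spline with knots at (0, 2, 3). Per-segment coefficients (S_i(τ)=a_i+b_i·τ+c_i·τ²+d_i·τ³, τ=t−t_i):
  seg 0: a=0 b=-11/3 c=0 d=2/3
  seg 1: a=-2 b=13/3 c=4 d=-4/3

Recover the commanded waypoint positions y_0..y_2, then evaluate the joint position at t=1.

y_0=0 y_1=-2 y_2=5
S(1) = -3

y_0 = S_0(0) = a_0 = 0
y_1 = S_1(0) = a_1 = -2
y_2 = S_1(1) = 5
t_q=1 is in segment 0 (τ=1); S_0(τ)=-3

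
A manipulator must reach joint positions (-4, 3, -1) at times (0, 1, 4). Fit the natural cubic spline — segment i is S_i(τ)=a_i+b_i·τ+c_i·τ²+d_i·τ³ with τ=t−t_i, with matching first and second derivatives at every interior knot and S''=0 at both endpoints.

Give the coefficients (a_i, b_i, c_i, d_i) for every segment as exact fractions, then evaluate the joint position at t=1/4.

Δ: Δ0=7, Δ1=-4/3
row 1: diag=8, rhs=-50; c'=3/8, d'=-25/4
back: M1=-25/4
M: M0=0, M1=-25/4, M2=0
seg 0: a=-4, c=M0/2=0, d=(M1−M0)/(6·1)=-25/24, b=Δ0−h0·(2M0+M1)/6=193/24
seg 1: a=3, c=M1/2=-25/8, d=(M2−M1)/(6·3)=25/72, b=Δ1−h1·(2M1+M2)/6=59/12
t_q=1/4 → seg 0, τ=1/4; S=-4+193/24·τ+0·τ²+-25/24·τ³=-1027/512

  seg 0: a=-4 b=193/24 c=0 d=-25/24
  seg 1: a=3 b=59/12 c=-25/8 d=25/72
S(1/4) = -1027/512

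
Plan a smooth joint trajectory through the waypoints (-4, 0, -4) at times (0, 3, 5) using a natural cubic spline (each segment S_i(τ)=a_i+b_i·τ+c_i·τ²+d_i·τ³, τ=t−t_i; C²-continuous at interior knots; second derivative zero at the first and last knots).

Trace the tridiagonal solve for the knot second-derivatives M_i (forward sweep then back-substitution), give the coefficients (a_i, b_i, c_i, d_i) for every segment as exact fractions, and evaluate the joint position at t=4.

  seg 0: a=-4 b=7/3 c=0 d=-1/9
  seg 1: a=0 b=-2/3 c=-1 d=1/6
S(4) = -3/2

Δ: Δ0=4/3, Δ1=-2
row 1: diag=10, rhs=-20; c'=1/5, d'=-2
back: M1=-2
M: M0=0, M1=-2, M2=0
seg 0: a=-4, c=M0/2=0, d=(M1−M0)/(6·3)=-1/9, b=Δ0−h0·(2M0+M1)/6=7/3
seg 1: a=0, c=M1/2=-1, d=(M2−M1)/(6·2)=1/6, b=Δ1−h1·(2M1+M2)/6=-2/3
t_q=4 → seg 1, τ=1; S=0+-2/3·τ+-1·τ²+1/6·τ³=-3/2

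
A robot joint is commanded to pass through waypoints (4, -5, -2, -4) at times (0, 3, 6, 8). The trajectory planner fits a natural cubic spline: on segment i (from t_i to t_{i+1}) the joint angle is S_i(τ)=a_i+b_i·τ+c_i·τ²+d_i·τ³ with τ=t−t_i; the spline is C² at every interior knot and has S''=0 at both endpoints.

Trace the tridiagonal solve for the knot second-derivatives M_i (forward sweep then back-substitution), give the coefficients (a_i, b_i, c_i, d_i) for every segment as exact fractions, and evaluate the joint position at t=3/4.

  seg 0: a=4 b=-157/37 c=0 d=46/333
  seg 1: a=-5 b=-19/37 c=46/37 d=-82/333
  seg 2: a=-2 b=11/37 c=-36/37 d=6/37
S(3/4) = 1037/1184

Δ: Δ0=-3, Δ1=1, Δ2=-1
row 1: diag=12, rhs=24; c'=1/4, d'=2
row 2: denom=10−3·1/4=37/4; d'=(-12−3·2)/(37/4)=-72/37
back: M2=-72/37
back: M1=2−1/4·-72/37=92/37
M: M0=0, M1=92/37, M2=-72/37, M3=0
seg 0: a=4, c=M0/2=0, d=(M1−M0)/(6·3)=46/333, b=Δ0−h0·(2M0+M1)/6=-157/37
seg 1: a=-5, c=M1/2=46/37, d=(M2−M1)/(6·3)=-82/333, b=Δ1−h1·(2M1+M2)/6=-19/37
seg 2: a=-2, c=M2/2=-36/37, d=(M3−M2)/(6·2)=6/37, b=Δ2−h2·(2M2+M3)/6=11/37
t_q=3/4 → seg 0, τ=3/4; S=4+-157/37·τ+0·τ²+46/333·τ³=1037/1184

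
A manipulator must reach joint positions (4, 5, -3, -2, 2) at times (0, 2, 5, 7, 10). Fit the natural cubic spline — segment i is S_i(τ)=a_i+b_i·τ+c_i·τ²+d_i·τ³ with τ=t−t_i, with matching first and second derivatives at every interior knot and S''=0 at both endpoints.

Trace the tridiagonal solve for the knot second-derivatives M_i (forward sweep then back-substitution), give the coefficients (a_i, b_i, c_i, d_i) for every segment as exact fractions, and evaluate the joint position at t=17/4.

Δ: Δ0=1/2, Δ1=-8/3, Δ2=1/2, Δ3=4/3
row 1: diag=10, rhs=-19; c'=3/10, d'=-19/10
row 2: denom=10−3·3/10=91/10; d'=(19−3·-19/10)/(91/10)=19/7
row 3: denom=10−2·20/91=870/91; d'=(5−2·19/7)/(870/91)=-13/290
back: M3=-13/290
back: M2=19/7−20/91·-13/290=79/29
back: M1=-19/10−3/10·79/29=-394/145
M: M0=0, M1=-394/145, M2=79/29, M3=-13/290, M4=0
seg 0: a=4, c=M0/2=0, d=(M1−M0)/(6·2)=-197/870, b=Δ0−h0·(2M0+M1)/6=1223/870
seg 1: a=5, c=M1/2=-197/145, d=(M2−M1)/(6·3)=263/870, b=Δ1−h1·(2M1+M2)/6=-1141/870
seg 2: a=-3, c=M2/2=79/58, d=(M3−M2)/(6·2)=-803/3480, b=Δ2−h2·(2M2+M3)/6=-566/435
seg 3: a=-2, c=M3/2=-13/580, d=(M4−M3)/(6·3)=13/5220, b=Δ3−h3·(2M3+M4)/6=1199/870
t_q=17/4 → seg 1, τ=9/4; S=5+-1141/870·τ+-197/145·τ²+263/870·τ³=-5143/3712

  seg 0: a=4 b=1223/870 c=0 d=-197/870
  seg 1: a=5 b=-1141/870 c=-197/145 d=263/870
  seg 2: a=-3 b=-566/435 c=79/58 d=-803/3480
  seg 3: a=-2 b=1199/870 c=-13/580 d=13/5220
S(17/4) = -5143/3712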